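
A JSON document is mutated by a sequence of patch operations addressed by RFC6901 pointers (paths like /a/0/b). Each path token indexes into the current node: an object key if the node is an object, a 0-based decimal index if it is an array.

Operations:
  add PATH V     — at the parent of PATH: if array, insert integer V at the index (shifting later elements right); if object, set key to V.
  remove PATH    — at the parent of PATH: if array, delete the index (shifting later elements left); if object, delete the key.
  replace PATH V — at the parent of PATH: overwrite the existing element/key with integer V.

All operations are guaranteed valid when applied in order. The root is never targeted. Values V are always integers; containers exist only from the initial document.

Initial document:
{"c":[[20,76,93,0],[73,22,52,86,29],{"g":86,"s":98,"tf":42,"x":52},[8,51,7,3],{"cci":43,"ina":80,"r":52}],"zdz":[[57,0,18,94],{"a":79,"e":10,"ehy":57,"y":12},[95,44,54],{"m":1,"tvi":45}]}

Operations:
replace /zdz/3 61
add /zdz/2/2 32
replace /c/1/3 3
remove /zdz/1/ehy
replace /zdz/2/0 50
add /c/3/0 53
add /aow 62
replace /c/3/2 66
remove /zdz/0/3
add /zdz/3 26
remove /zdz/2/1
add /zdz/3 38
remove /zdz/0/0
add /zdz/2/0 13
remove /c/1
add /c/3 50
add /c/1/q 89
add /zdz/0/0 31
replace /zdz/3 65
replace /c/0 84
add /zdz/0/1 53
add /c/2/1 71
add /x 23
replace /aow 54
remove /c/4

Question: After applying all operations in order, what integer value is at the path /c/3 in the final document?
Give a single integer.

Answer: 50

Derivation:
After op 1 (replace /zdz/3 61): {"c":[[20,76,93,0],[73,22,52,86,29],{"g":86,"s":98,"tf":42,"x":52},[8,51,7,3],{"cci":43,"ina":80,"r":52}],"zdz":[[57,0,18,94],{"a":79,"e":10,"ehy":57,"y":12},[95,44,54],61]}
After op 2 (add /zdz/2/2 32): {"c":[[20,76,93,0],[73,22,52,86,29],{"g":86,"s":98,"tf":42,"x":52},[8,51,7,3],{"cci":43,"ina":80,"r":52}],"zdz":[[57,0,18,94],{"a":79,"e":10,"ehy":57,"y":12},[95,44,32,54],61]}
After op 3 (replace /c/1/3 3): {"c":[[20,76,93,0],[73,22,52,3,29],{"g":86,"s":98,"tf":42,"x":52},[8,51,7,3],{"cci":43,"ina":80,"r":52}],"zdz":[[57,0,18,94],{"a":79,"e":10,"ehy":57,"y":12},[95,44,32,54],61]}
After op 4 (remove /zdz/1/ehy): {"c":[[20,76,93,0],[73,22,52,3,29],{"g":86,"s":98,"tf":42,"x":52},[8,51,7,3],{"cci":43,"ina":80,"r":52}],"zdz":[[57,0,18,94],{"a":79,"e":10,"y":12},[95,44,32,54],61]}
After op 5 (replace /zdz/2/0 50): {"c":[[20,76,93,0],[73,22,52,3,29],{"g":86,"s":98,"tf":42,"x":52},[8,51,7,3],{"cci":43,"ina":80,"r":52}],"zdz":[[57,0,18,94],{"a":79,"e":10,"y":12},[50,44,32,54],61]}
After op 6 (add /c/3/0 53): {"c":[[20,76,93,0],[73,22,52,3,29],{"g":86,"s":98,"tf":42,"x":52},[53,8,51,7,3],{"cci":43,"ina":80,"r":52}],"zdz":[[57,0,18,94],{"a":79,"e":10,"y":12},[50,44,32,54],61]}
After op 7 (add /aow 62): {"aow":62,"c":[[20,76,93,0],[73,22,52,3,29],{"g":86,"s":98,"tf":42,"x":52},[53,8,51,7,3],{"cci":43,"ina":80,"r":52}],"zdz":[[57,0,18,94],{"a":79,"e":10,"y":12},[50,44,32,54],61]}
After op 8 (replace /c/3/2 66): {"aow":62,"c":[[20,76,93,0],[73,22,52,3,29],{"g":86,"s":98,"tf":42,"x":52},[53,8,66,7,3],{"cci":43,"ina":80,"r":52}],"zdz":[[57,0,18,94],{"a":79,"e":10,"y":12},[50,44,32,54],61]}
After op 9 (remove /zdz/0/3): {"aow":62,"c":[[20,76,93,0],[73,22,52,3,29],{"g":86,"s":98,"tf":42,"x":52},[53,8,66,7,3],{"cci":43,"ina":80,"r":52}],"zdz":[[57,0,18],{"a":79,"e":10,"y":12},[50,44,32,54],61]}
After op 10 (add /zdz/3 26): {"aow":62,"c":[[20,76,93,0],[73,22,52,3,29],{"g":86,"s":98,"tf":42,"x":52},[53,8,66,7,3],{"cci":43,"ina":80,"r":52}],"zdz":[[57,0,18],{"a":79,"e":10,"y":12},[50,44,32,54],26,61]}
After op 11 (remove /zdz/2/1): {"aow":62,"c":[[20,76,93,0],[73,22,52,3,29],{"g":86,"s":98,"tf":42,"x":52},[53,8,66,7,3],{"cci":43,"ina":80,"r":52}],"zdz":[[57,0,18],{"a":79,"e":10,"y":12},[50,32,54],26,61]}
After op 12 (add /zdz/3 38): {"aow":62,"c":[[20,76,93,0],[73,22,52,3,29],{"g":86,"s":98,"tf":42,"x":52},[53,8,66,7,3],{"cci":43,"ina":80,"r":52}],"zdz":[[57,0,18],{"a":79,"e":10,"y":12},[50,32,54],38,26,61]}
After op 13 (remove /zdz/0/0): {"aow":62,"c":[[20,76,93,0],[73,22,52,3,29],{"g":86,"s":98,"tf":42,"x":52},[53,8,66,7,3],{"cci":43,"ina":80,"r":52}],"zdz":[[0,18],{"a":79,"e":10,"y":12},[50,32,54],38,26,61]}
After op 14 (add /zdz/2/0 13): {"aow":62,"c":[[20,76,93,0],[73,22,52,3,29],{"g":86,"s":98,"tf":42,"x":52},[53,8,66,7,3],{"cci":43,"ina":80,"r":52}],"zdz":[[0,18],{"a":79,"e":10,"y":12},[13,50,32,54],38,26,61]}
After op 15 (remove /c/1): {"aow":62,"c":[[20,76,93,0],{"g":86,"s":98,"tf":42,"x":52},[53,8,66,7,3],{"cci":43,"ina":80,"r":52}],"zdz":[[0,18],{"a":79,"e":10,"y":12},[13,50,32,54],38,26,61]}
After op 16 (add /c/3 50): {"aow":62,"c":[[20,76,93,0],{"g":86,"s":98,"tf":42,"x":52},[53,8,66,7,3],50,{"cci":43,"ina":80,"r":52}],"zdz":[[0,18],{"a":79,"e":10,"y":12},[13,50,32,54],38,26,61]}
After op 17 (add /c/1/q 89): {"aow":62,"c":[[20,76,93,0],{"g":86,"q":89,"s":98,"tf":42,"x":52},[53,8,66,7,3],50,{"cci":43,"ina":80,"r":52}],"zdz":[[0,18],{"a":79,"e":10,"y":12},[13,50,32,54],38,26,61]}
After op 18 (add /zdz/0/0 31): {"aow":62,"c":[[20,76,93,0],{"g":86,"q":89,"s":98,"tf":42,"x":52},[53,8,66,7,3],50,{"cci":43,"ina":80,"r":52}],"zdz":[[31,0,18],{"a":79,"e":10,"y":12},[13,50,32,54],38,26,61]}
After op 19 (replace /zdz/3 65): {"aow":62,"c":[[20,76,93,0],{"g":86,"q":89,"s":98,"tf":42,"x":52},[53,8,66,7,3],50,{"cci":43,"ina":80,"r":52}],"zdz":[[31,0,18],{"a":79,"e":10,"y":12},[13,50,32,54],65,26,61]}
After op 20 (replace /c/0 84): {"aow":62,"c":[84,{"g":86,"q":89,"s":98,"tf":42,"x":52},[53,8,66,7,3],50,{"cci":43,"ina":80,"r":52}],"zdz":[[31,0,18],{"a":79,"e":10,"y":12},[13,50,32,54],65,26,61]}
After op 21 (add /zdz/0/1 53): {"aow":62,"c":[84,{"g":86,"q":89,"s":98,"tf":42,"x":52},[53,8,66,7,3],50,{"cci":43,"ina":80,"r":52}],"zdz":[[31,53,0,18],{"a":79,"e":10,"y":12},[13,50,32,54],65,26,61]}
After op 22 (add /c/2/1 71): {"aow":62,"c":[84,{"g":86,"q":89,"s":98,"tf":42,"x":52},[53,71,8,66,7,3],50,{"cci":43,"ina":80,"r":52}],"zdz":[[31,53,0,18],{"a":79,"e":10,"y":12},[13,50,32,54],65,26,61]}
After op 23 (add /x 23): {"aow":62,"c":[84,{"g":86,"q":89,"s":98,"tf":42,"x":52},[53,71,8,66,7,3],50,{"cci":43,"ina":80,"r":52}],"x":23,"zdz":[[31,53,0,18],{"a":79,"e":10,"y":12},[13,50,32,54],65,26,61]}
After op 24 (replace /aow 54): {"aow":54,"c":[84,{"g":86,"q":89,"s":98,"tf":42,"x":52},[53,71,8,66,7,3],50,{"cci":43,"ina":80,"r":52}],"x":23,"zdz":[[31,53,0,18],{"a":79,"e":10,"y":12},[13,50,32,54],65,26,61]}
After op 25 (remove /c/4): {"aow":54,"c":[84,{"g":86,"q":89,"s":98,"tf":42,"x":52},[53,71,8,66,7,3],50],"x":23,"zdz":[[31,53,0,18],{"a":79,"e":10,"y":12},[13,50,32,54],65,26,61]}
Value at /c/3: 50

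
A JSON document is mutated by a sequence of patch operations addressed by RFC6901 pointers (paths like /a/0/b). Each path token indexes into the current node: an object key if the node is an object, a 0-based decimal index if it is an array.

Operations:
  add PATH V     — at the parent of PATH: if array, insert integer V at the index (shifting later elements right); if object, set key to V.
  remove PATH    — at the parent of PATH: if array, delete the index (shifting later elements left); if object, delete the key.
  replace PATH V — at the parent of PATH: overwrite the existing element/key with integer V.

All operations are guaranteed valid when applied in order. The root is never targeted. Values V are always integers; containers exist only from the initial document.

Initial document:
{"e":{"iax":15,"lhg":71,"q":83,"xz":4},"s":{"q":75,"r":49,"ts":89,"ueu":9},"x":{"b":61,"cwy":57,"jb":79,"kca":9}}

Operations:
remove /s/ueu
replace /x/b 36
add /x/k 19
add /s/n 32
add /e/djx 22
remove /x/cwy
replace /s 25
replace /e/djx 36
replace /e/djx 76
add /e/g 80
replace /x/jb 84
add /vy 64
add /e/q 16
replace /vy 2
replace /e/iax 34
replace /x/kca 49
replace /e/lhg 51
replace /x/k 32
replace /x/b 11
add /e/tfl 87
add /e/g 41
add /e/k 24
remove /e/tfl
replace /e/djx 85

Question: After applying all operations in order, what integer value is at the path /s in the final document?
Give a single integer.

After op 1 (remove /s/ueu): {"e":{"iax":15,"lhg":71,"q":83,"xz":4},"s":{"q":75,"r":49,"ts":89},"x":{"b":61,"cwy":57,"jb":79,"kca":9}}
After op 2 (replace /x/b 36): {"e":{"iax":15,"lhg":71,"q":83,"xz":4},"s":{"q":75,"r":49,"ts":89},"x":{"b":36,"cwy":57,"jb":79,"kca":9}}
After op 3 (add /x/k 19): {"e":{"iax":15,"lhg":71,"q":83,"xz":4},"s":{"q":75,"r":49,"ts":89},"x":{"b":36,"cwy":57,"jb":79,"k":19,"kca":9}}
After op 4 (add /s/n 32): {"e":{"iax":15,"lhg":71,"q":83,"xz":4},"s":{"n":32,"q":75,"r":49,"ts":89},"x":{"b":36,"cwy":57,"jb":79,"k":19,"kca":9}}
After op 5 (add /e/djx 22): {"e":{"djx":22,"iax":15,"lhg":71,"q":83,"xz":4},"s":{"n":32,"q":75,"r":49,"ts":89},"x":{"b":36,"cwy":57,"jb":79,"k":19,"kca":9}}
After op 6 (remove /x/cwy): {"e":{"djx":22,"iax":15,"lhg":71,"q":83,"xz":4},"s":{"n":32,"q":75,"r":49,"ts":89},"x":{"b":36,"jb":79,"k":19,"kca":9}}
After op 7 (replace /s 25): {"e":{"djx":22,"iax":15,"lhg":71,"q":83,"xz":4},"s":25,"x":{"b":36,"jb":79,"k":19,"kca":9}}
After op 8 (replace /e/djx 36): {"e":{"djx":36,"iax":15,"lhg":71,"q":83,"xz":4},"s":25,"x":{"b":36,"jb":79,"k":19,"kca":9}}
After op 9 (replace /e/djx 76): {"e":{"djx":76,"iax":15,"lhg":71,"q":83,"xz":4},"s":25,"x":{"b":36,"jb":79,"k":19,"kca":9}}
After op 10 (add /e/g 80): {"e":{"djx":76,"g":80,"iax":15,"lhg":71,"q":83,"xz":4},"s":25,"x":{"b":36,"jb":79,"k":19,"kca":9}}
After op 11 (replace /x/jb 84): {"e":{"djx":76,"g":80,"iax":15,"lhg":71,"q":83,"xz":4},"s":25,"x":{"b":36,"jb":84,"k":19,"kca":9}}
After op 12 (add /vy 64): {"e":{"djx":76,"g":80,"iax":15,"lhg":71,"q":83,"xz":4},"s":25,"vy":64,"x":{"b":36,"jb":84,"k":19,"kca":9}}
After op 13 (add /e/q 16): {"e":{"djx":76,"g":80,"iax":15,"lhg":71,"q":16,"xz":4},"s":25,"vy":64,"x":{"b":36,"jb":84,"k":19,"kca":9}}
After op 14 (replace /vy 2): {"e":{"djx":76,"g":80,"iax":15,"lhg":71,"q":16,"xz":4},"s":25,"vy":2,"x":{"b":36,"jb":84,"k":19,"kca":9}}
After op 15 (replace /e/iax 34): {"e":{"djx":76,"g":80,"iax":34,"lhg":71,"q":16,"xz":4},"s":25,"vy":2,"x":{"b":36,"jb":84,"k":19,"kca":9}}
After op 16 (replace /x/kca 49): {"e":{"djx":76,"g":80,"iax":34,"lhg":71,"q":16,"xz":4},"s":25,"vy":2,"x":{"b":36,"jb":84,"k":19,"kca":49}}
After op 17 (replace /e/lhg 51): {"e":{"djx":76,"g":80,"iax":34,"lhg":51,"q":16,"xz":4},"s":25,"vy":2,"x":{"b":36,"jb":84,"k":19,"kca":49}}
After op 18 (replace /x/k 32): {"e":{"djx":76,"g":80,"iax":34,"lhg":51,"q":16,"xz":4},"s":25,"vy":2,"x":{"b":36,"jb":84,"k":32,"kca":49}}
After op 19 (replace /x/b 11): {"e":{"djx":76,"g":80,"iax":34,"lhg":51,"q":16,"xz":4},"s":25,"vy":2,"x":{"b":11,"jb":84,"k":32,"kca":49}}
After op 20 (add /e/tfl 87): {"e":{"djx":76,"g":80,"iax":34,"lhg":51,"q":16,"tfl":87,"xz":4},"s":25,"vy":2,"x":{"b":11,"jb":84,"k":32,"kca":49}}
After op 21 (add /e/g 41): {"e":{"djx":76,"g":41,"iax":34,"lhg":51,"q":16,"tfl":87,"xz":4},"s":25,"vy":2,"x":{"b":11,"jb":84,"k":32,"kca":49}}
After op 22 (add /e/k 24): {"e":{"djx":76,"g":41,"iax":34,"k":24,"lhg":51,"q":16,"tfl":87,"xz":4},"s":25,"vy":2,"x":{"b":11,"jb":84,"k":32,"kca":49}}
After op 23 (remove /e/tfl): {"e":{"djx":76,"g":41,"iax":34,"k":24,"lhg":51,"q":16,"xz":4},"s":25,"vy":2,"x":{"b":11,"jb":84,"k":32,"kca":49}}
After op 24 (replace /e/djx 85): {"e":{"djx":85,"g":41,"iax":34,"k":24,"lhg":51,"q":16,"xz":4},"s":25,"vy":2,"x":{"b":11,"jb":84,"k":32,"kca":49}}
Value at /s: 25

Answer: 25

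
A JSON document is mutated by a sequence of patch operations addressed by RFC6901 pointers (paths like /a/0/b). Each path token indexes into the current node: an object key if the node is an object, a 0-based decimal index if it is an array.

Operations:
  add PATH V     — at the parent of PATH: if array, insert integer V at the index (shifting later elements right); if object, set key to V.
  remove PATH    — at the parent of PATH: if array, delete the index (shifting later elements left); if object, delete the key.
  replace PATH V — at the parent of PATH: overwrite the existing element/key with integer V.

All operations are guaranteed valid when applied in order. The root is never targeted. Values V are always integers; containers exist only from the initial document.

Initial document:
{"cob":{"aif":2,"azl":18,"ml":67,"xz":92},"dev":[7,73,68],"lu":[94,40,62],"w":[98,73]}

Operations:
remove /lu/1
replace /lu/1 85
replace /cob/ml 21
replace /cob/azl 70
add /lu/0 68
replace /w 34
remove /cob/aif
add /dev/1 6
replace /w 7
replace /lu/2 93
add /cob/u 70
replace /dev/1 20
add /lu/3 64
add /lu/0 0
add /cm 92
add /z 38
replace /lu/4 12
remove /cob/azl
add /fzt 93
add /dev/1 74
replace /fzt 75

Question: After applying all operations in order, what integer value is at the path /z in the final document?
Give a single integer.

After op 1 (remove /lu/1): {"cob":{"aif":2,"azl":18,"ml":67,"xz":92},"dev":[7,73,68],"lu":[94,62],"w":[98,73]}
After op 2 (replace /lu/1 85): {"cob":{"aif":2,"azl":18,"ml":67,"xz":92},"dev":[7,73,68],"lu":[94,85],"w":[98,73]}
After op 3 (replace /cob/ml 21): {"cob":{"aif":2,"azl":18,"ml":21,"xz":92},"dev":[7,73,68],"lu":[94,85],"w":[98,73]}
After op 4 (replace /cob/azl 70): {"cob":{"aif":2,"azl":70,"ml":21,"xz":92},"dev":[7,73,68],"lu":[94,85],"w":[98,73]}
After op 5 (add /lu/0 68): {"cob":{"aif":2,"azl":70,"ml":21,"xz":92},"dev":[7,73,68],"lu":[68,94,85],"w":[98,73]}
After op 6 (replace /w 34): {"cob":{"aif":2,"azl":70,"ml":21,"xz":92},"dev":[7,73,68],"lu":[68,94,85],"w":34}
After op 7 (remove /cob/aif): {"cob":{"azl":70,"ml":21,"xz":92},"dev":[7,73,68],"lu":[68,94,85],"w":34}
After op 8 (add /dev/1 6): {"cob":{"azl":70,"ml":21,"xz":92},"dev":[7,6,73,68],"lu":[68,94,85],"w":34}
After op 9 (replace /w 7): {"cob":{"azl":70,"ml":21,"xz":92},"dev":[7,6,73,68],"lu":[68,94,85],"w":7}
After op 10 (replace /lu/2 93): {"cob":{"azl":70,"ml":21,"xz":92},"dev":[7,6,73,68],"lu":[68,94,93],"w":7}
After op 11 (add /cob/u 70): {"cob":{"azl":70,"ml":21,"u":70,"xz":92},"dev":[7,6,73,68],"lu":[68,94,93],"w":7}
After op 12 (replace /dev/1 20): {"cob":{"azl":70,"ml":21,"u":70,"xz":92},"dev":[7,20,73,68],"lu":[68,94,93],"w":7}
After op 13 (add /lu/3 64): {"cob":{"azl":70,"ml":21,"u":70,"xz":92},"dev":[7,20,73,68],"lu":[68,94,93,64],"w":7}
After op 14 (add /lu/0 0): {"cob":{"azl":70,"ml":21,"u":70,"xz":92},"dev":[7,20,73,68],"lu":[0,68,94,93,64],"w":7}
After op 15 (add /cm 92): {"cm":92,"cob":{"azl":70,"ml":21,"u":70,"xz":92},"dev":[7,20,73,68],"lu":[0,68,94,93,64],"w":7}
After op 16 (add /z 38): {"cm":92,"cob":{"azl":70,"ml":21,"u":70,"xz":92},"dev":[7,20,73,68],"lu":[0,68,94,93,64],"w":7,"z":38}
After op 17 (replace /lu/4 12): {"cm":92,"cob":{"azl":70,"ml":21,"u":70,"xz":92},"dev":[7,20,73,68],"lu":[0,68,94,93,12],"w":7,"z":38}
After op 18 (remove /cob/azl): {"cm":92,"cob":{"ml":21,"u":70,"xz":92},"dev":[7,20,73,68],"lu":[0,68,94,93,12],"w":7,"z":38}
After op 19 (add /fzt 93): {"cm":92,"cob":{"ml":21,"u":70,"xz":92},"dev":[7,20,73,68],"fzt":93,"lu":[0,68,94,93,12],"w":7,"z":38}
After op 20 (add /dev/1 74): {"cm":92,"cob":{"ml":21,"u":70,"xz":92},"dev":[7,74,20,73,68],"fzt":93,"lu":[0,68,94,93,12],"w":7,"z":38}
After op 21 (replace /fzt 75): {"cm":92,"cob":{"ml":21,"u":70,"xz":92},"dev":[7,74,20,73,68],"fzt":75,"lu":[0,68,94,93,12],"w":7,"z":38}
Value at /z: 38

Answer: 38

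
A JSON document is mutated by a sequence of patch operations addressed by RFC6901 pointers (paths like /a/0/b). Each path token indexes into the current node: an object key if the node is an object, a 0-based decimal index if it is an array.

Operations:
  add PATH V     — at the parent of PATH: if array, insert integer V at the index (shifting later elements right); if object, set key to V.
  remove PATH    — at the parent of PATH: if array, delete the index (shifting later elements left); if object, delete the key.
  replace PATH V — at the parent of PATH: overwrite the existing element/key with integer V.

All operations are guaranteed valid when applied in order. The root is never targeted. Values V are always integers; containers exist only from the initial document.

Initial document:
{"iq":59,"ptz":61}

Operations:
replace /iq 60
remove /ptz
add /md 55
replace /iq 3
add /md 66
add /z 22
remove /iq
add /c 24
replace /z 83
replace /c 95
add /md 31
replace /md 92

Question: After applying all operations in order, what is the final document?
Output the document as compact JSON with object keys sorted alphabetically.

After op 1 (replace /iq 60): {"iq":60,"ptz":61}
After op 2 (remove /ptz): {"iq":60}
After op 3 (add /md 55): {"iq":60,"md":55}
After op 4 (replace /iq 3): {"iq":3,"md":55}
After op 5 (add /md 66): {"iq":3,"md":66}
After op 6 (add /z 22): {"iq":3,"md":66,"z":22}
After op 7 (remove /iq): {"md":66,"z":22}
After op 8 (add /c 24): {"c":24,"md":66,"z":22}
After op 9 (replace /z 83): {"c":24,"md":66,"z":83}
After op 10 (replace /c 95): {"c":95,"md":66,"z":83}
After op 11 (add /md 31): {"c":95,"md":31,"z":83}
After op 12 (replace /md 92): {"c":95,"md":92,"z":83}

Answer: {"c":95,"md":92,"z":83}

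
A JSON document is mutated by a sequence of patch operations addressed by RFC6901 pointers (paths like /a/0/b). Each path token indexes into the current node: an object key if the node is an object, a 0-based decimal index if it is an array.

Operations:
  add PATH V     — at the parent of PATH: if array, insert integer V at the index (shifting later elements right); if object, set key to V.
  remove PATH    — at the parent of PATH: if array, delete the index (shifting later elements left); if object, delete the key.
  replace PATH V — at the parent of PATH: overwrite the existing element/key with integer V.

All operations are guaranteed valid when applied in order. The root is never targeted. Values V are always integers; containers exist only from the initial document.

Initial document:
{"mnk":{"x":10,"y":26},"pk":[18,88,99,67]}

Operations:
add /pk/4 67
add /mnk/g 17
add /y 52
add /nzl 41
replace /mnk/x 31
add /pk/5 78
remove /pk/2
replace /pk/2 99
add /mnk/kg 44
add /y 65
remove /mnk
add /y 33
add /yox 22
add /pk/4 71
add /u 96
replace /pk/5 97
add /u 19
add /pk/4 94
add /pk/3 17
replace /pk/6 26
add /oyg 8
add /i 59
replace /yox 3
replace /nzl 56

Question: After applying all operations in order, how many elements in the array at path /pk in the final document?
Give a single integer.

Answer: 8

Derivation:
After op 1 (add /pk/4 67): {"mnk":{"x":10,"y":26},"pk":[18,88,99,67,67]}
After op 2 (add /mnk/g 17): {"mnk":{"g":17,"x":10,"y":26},"pk":[18,88,99,67,67]}
After op 3 (add /y 52): {"mnk":{"g":17,"x":10,"y":26},"pk":[18,88,99,67,67],"y":52}
After op 4 (add /nzl 41): {"mnk":{"g":17,"x":10,"y":26},"nzl":41,"pk":[18,88,99,67,67],"y":52}
After op 5 (replace /mnk/x 31): {"mnk":{"g":17,"x":31,"y":26},"nzl":41,"pk":[18,88,99,67,67],"y":52}
After op 6 (add /pk/5 78): {"mnk":{"g":17,"x":31,"y":26},"nzl":41,"pk":[18,88,99,67,67,78],"y":52}
After op 7 (remove /pk/2): {"mnk":{"g":17,"x":31,"y":26},"nzl":41,"pk":[18,88,67,67,78],"y":52}
After op 8 (replace /pk/2 99): {"mnk":{"g":17,"x":31,"y":26},"nzl":41,"pk":[18,88,99,67,78],"y":52}
After op 9 (add /mnk/kg 44): {"mnk":{"g":17,"kg":44,"x":31,"y":26},"nzl":41,"pk":[18,88,99,67,78],"y":52}
After op 10 (add /y 65): {"mnk":{"g":17,"kg":44,"x":31,"y":26},"nzl":41,"pk":[18,88,99,67,78],"y":65}
After op 11 (remove /mnk): {"nzl":41,"pk":[18,88,99,67,78],"y":65}
After op 12 (add /y 33): {"nzl":41,"pk":[18,88,99,67,78],"y":33}
After op 13 (add /yox 22): {"nzl":41,"pk":[18,88,99,67,78],"y":33,"yox":22}
After op 14 (add /pk/4 71): {"nzl":41,"pk":[18,88,99,67,71,78],"y":33,"yox":22}
After op 15 (add /u 96): {"nzl":41,"pk":[18,88,99,67,71,78],"u":96,"y":33,"yox":22}
After op 16 (replace /pk/5 97): {"nzl":41,"pk":[18,88,99,67,71,97],"u":96,"y":33,"yox":22}
After op 17 (add /u 19): {"nzl":41,"pk":[18,88,99,67,71,97],"u":19,"y":33,"yox":22}
After op 18 (add /pk/4 94): {"nzl":41,"pk":[18,88,99,67,94,71,97],"u":19,"y":33,"yox":22}
After op 19 (add /pk/3 17): {"nzl":41,"pk":[18,88,99,17,67,94,71,97],"u":19,"y":33,"yox":22}
After op 20 (replace /pk/6 26): {"nzl":41,"pk":[18,88,99,17,67,94,26,97],"u":19,"y":33,"yox":22}
After op 21 (add /oyg 8): {"nzl":41,"oyg":8,"pk":[18,88,99,17,67,94,26,97],"u":19,"y":33,"yox":22}
After op 22 (add /i 59): {"i":59,"nzl":41,"oyg":8,"pk":[18,88,99,17,67,94,26,97],"u":19,"y":33,"yox":22}
After op 23 (replace /yox 3): {"i":59,"nzl":41,"oyg":8,"pk":[18,88,99,17,67,94,26,97],"u":19,"y":33,"yox":3}
After op 24 (replace /nzl 56): {"i":59,"nzl":56,"oyg":8,"pk":[18,88,99,17,67,94,26,97],"u":19,"y":33,"yox":3}
Size at path /pk: 8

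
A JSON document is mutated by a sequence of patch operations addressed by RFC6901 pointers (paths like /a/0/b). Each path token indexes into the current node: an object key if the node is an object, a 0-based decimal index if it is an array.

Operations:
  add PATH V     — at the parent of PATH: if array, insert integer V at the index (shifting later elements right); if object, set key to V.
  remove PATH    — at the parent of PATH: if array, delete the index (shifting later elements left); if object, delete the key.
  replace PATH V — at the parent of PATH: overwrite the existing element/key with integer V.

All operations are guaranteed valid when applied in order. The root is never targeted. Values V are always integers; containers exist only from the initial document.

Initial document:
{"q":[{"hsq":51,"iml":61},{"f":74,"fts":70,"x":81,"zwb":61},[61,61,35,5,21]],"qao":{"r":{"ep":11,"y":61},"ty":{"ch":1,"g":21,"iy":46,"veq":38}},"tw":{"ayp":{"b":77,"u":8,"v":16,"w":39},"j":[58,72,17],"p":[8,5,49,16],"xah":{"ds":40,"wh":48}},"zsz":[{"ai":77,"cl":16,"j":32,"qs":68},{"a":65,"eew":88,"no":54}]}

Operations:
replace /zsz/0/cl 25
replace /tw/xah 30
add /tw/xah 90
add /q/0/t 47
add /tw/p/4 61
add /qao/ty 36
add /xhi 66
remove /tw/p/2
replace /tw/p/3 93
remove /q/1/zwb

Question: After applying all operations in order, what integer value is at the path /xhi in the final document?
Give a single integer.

Answer: 66

Derivation:
After op 1 (replace /zsz/0/cl 25): {"q":[{"hsq":51,"iml":61},{"f":74,"fts":70,"x":81,"zwb":61},[61,61,35,5,21]],"qao":{"r":{"ep":11,"y":61},"ty":{"ch":1,"g":21,"iy":46,"veq":38}},"tw":{"ayp":{"b":77,"u":8,"v":16,"w":39},"j":[58,72,17],"p":[8,5,49,16],"xah":{"ds":40,"wh":48}},"zsz":[{"ai":77,"cl":25,"j":32,"qs":68},{"a":65,"eew":88,"no":54}]}
After op 2 (replace /tw/xah 30): {"q":[{"hsq":51,"iml":61},{"f":74,"fts":70,"x":81,"zwb":61},[61,61,35,5,21]],"qao":{"r":{"ep":11,"y":61},"ty":{"ch":1,"g":21,"iy":46,"veq":38}},"tw":{"ayp":{"b":77,"u":8,"v":16,"w":39},"j":[58,72,17],"p":[8,5,49,16],"xah":30},"zsz":[{"ai":77,"cl":25,"j":32,"qs":68},{"a":65,"eew":88,"no":54}]}
After op 3 (add /tw/xah 90): {"q":[{"hsq":51,"iml":61},{"f":74,"fts":70,"x":81,"zwb":61},[61,61,35,5,21]],"qao":{"r":{"ep":11,"y":61},"ty":{"ch":1,"g":21,"iy":46,"veq":38}},"tw":{"ayp":{"b":77,"u":8,"v":16,"w":39},"j":[58,72,17],"p":[8,5,49,16],"xah":90},"zsz":[{"ai":77,"cl":25,"j":32,"qs":68},{"a":65,"eew":88,"no":54}]}
After op 4 (add /q/0/t 47): {"q":[{"hsq":51,"iml":61,"t":47},{"f":74,"fts":70,"x":81,"zwb":61},[61,61,35,5,21]],"qao":{"r":{"ep":11,"y":61},"ty":{"ch":1,"g":21,"iy":46,"veq":38}},"tw":{"ayp":{"b":77,"u":8,"v":16,"w":39},"j":[58,72,17],"p":[8,5,49,16],"xah":90},"zsz":[{"ai":77,"cl":25,"j":32,"qs":68},{"a":65,"eew":88,"no":54}]}
After op 5 (add /tw/p/4 61): {"q":[{"hsq":51,"iml":61,"t":47},{"f":74,"fts":70,"x":81,"zwb":61},[61,61,35,5,21]],"qao":{"r":{"ep":11,"y":61},"ty":{"ch":1,"g":21,"iy":46,"veq":38}},"tw":{"ayp":{"b":77,"u":8,"v":16,"w":39},"j":[58,72,17],"p":[8,5,49,16,61],"xah":90},"zsz":[{"ai":77,"cl":25,"j":32,"qs":68},{"a":65,"eew":88,"no":54}]}
After op 6 (add /qao/ty 36): {"q":[{"hsq":51,"iml":61,"t":47},{"f":74,"fts":70,"x":81,"zwb":61},[61,61,35,5,21]],"qao":{"r":{"ep":11,"y":61},"ty":36},"tw":{"ayp":{"b":77,"u":8,"v":16,"w":39},"j":[58,72,17],"p":[8,5,49,16,61],"xah":90},"zsz":[{"ai":77,"cl":25,"j":32,"qs":68},{"a":65,"eew":88,"no":54}]}
After op 7 (add /xhi 66): {"q":[{"hsq":51,"iml":61,"t":47},{"f":74,"fts":70,"x":81,"zwb":61},[61,61,35,5,21]],"qao":{"r":{"ep":11,"y":61},"ty":36},"tw":{"ayp":{"b":77,"u":8,"v":16,"w":39},"j":[58,72,17],"p":[8,5,49,16,61],"xah":90},"xhi":66,"zsz":[{"ai":77,"cl":25,"j":32,"qs":68},{"a":65,"eew":88,"no":54}]}
After op 8 (remove /tw/p/2): {"q":[{"hsq":51,"iml":61,"t":47},{"f":74,"fts":70,"x":81,"zwb":61},[61,61,35,5,21]],"qao":{"r":{"ep":11,"y":61},"ty":36},"tw":{"ayp":{"b":77,"u":8,"v":16,"w":39},"j":[58,72,17],"p":[8,5,16,61],"xah":90},"xhi":66,"zsz":[{"ai":77,"cl":25,"j":32,"qs":68},{"a":65,"eew":88,"no":54}]}
After op 9 (replace /tw/p/3 93): {"q":[{"hsq":51,"iml":61,"t":47},{"f":74,"fts":70,"x":81,"zwb":61},[61,61,35,5,21]],"qao":{"r":{"ep":11,"y":61},"ty":36},"tw":{"ayp":{"b":77,"u":8,"v":16,"w":39},"j":[58,72,17],"p":[8,5,16,93],"xah":90},"xhi":66,"zsz":[{"ai":77,"cl":25,"j":32,"qs":68},{"a":65,"eew":88,"no":54}]}
After op 10 (remove /q/1/zwb): {"q":[{"hsq":51,"iml":61,"t":47},{"f":74,"fts":70,"x":81},[61,61,35,5,21]],"qao":{"r":{"ep":11,"y":61},"ty":36},"tw":{"ayp":{"b":77,"u":8,"v":16,"w":39},"j":[58,72,17],"p":[8,5,16,93],"xah":90},"xhi":66,"zsz":[{"ai":77,"cl":25,"j":32,"qs":68},{"a":65,"eew":88,"no":54}]}
Value at /xhi: 66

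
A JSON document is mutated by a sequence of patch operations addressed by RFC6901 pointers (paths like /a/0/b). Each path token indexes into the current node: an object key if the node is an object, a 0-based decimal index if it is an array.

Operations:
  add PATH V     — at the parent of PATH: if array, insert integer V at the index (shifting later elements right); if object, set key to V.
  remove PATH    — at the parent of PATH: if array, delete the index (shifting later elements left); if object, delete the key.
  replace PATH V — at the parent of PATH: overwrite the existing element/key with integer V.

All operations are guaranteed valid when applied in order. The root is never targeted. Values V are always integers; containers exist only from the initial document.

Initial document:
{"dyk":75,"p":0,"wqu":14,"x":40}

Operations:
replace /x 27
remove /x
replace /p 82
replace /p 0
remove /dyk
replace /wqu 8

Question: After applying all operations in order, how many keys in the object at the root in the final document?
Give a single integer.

Answer: 2

Derivation:
After op 1 (replace /x 27): {"dyk":75,"p":0,"wqu":14,"x":27}
After op 2 (remove /x): {"dyk":75,"p":0,"wqu":14}
After op 3 (replace /p 82): {"dyk":75,"p":82,"wqu":14}
After op 4 (replace /p 0): {"dyk":75,"p":0,"wqu":14}
After op 5 (remove /dyk): {"p":0,"wqu":14}
After op 6 (replace /wqu 8): {"p":0,"wqu":8}
Size at the root: 2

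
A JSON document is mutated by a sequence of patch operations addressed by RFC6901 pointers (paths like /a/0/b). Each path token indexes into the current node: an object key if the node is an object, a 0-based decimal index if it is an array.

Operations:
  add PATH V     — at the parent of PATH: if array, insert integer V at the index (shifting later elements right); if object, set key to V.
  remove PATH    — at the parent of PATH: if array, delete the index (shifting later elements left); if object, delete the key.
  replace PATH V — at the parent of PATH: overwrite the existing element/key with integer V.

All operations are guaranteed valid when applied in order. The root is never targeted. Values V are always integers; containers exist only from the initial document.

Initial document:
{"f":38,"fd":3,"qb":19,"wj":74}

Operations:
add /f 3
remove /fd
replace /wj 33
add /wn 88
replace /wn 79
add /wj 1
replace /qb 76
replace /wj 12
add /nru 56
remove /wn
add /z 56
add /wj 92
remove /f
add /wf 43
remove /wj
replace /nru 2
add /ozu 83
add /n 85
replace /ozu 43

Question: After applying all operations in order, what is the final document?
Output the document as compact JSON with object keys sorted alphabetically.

After op 1 (add /f 3): {"f":3,"fd":3,"qb":19,"wj":74}
After op 2 (remove /fd): {"f":3,"qb":19,"wj":74}
After op 3 (replace /wj 33): {"f":3,"qb":19,"wj":33}
After op 4 (add /wn 88): {"f":3,"qb":19,"wj":33,"wn":88}
After op 5 (replace /wn 79): {"f":3,"qb":19,"wj":33,"wn":79}
After op 6 (add /wj 1): {"f":3,"qb":19,"wj":1,"wn":79}
After op 7 (replace /qb 76): {"f":3,"qb":76,"wj":1,"wn":79}
After op 8 (replace /wj 12): {"f":3,"qb":76,"wj":12,"wn":79}
After op 9 (add /nru 56): {"f":3,"nru":56,"qb":76,"wj":12,"wn":79}
After op 10 (remove /wn): {"f":3,"nru":56,"qb":76,"wj":12}
After op 11 (add /z 56): {"f":3,"nru":56,"qb":76,"wj":12,"z":56}
After op 12 (add /wj 92): {"f":3,"nru":56,"qb":76,"wj":92,"z":56}
After op 13 (remove /f): {"nru":56,"qb":76,"wj":92,"z":56}
After op 14 (add /wf 43): {"nru":56,"qb":76,"wf":43,"wj":92,"z":56}
After op 15 (remove /wj): {"nru":56,"qb":76,"wf":43,"z":56}
After op 16 (replace /nru 2): {"nru":2,"qb":76,"wf":43,"z":56}
After op 17 (add /ozu 83): {"nru":2,"ozu":83,"qb":76,"wf":43,"z":56}
After op 18 (add /n 85): {"n":85,"nru":2,"ozu":83,"qb":76,"wf":43,"z":56}
After op 19 (replace /ozu 43): {"n":85,"nru":2,"ozu":43,"qb":76,"wf":43,"z":56}

Answer: {"n":85,"nru":2,"ozu":43,"qb":76,"wf":43,"z":56}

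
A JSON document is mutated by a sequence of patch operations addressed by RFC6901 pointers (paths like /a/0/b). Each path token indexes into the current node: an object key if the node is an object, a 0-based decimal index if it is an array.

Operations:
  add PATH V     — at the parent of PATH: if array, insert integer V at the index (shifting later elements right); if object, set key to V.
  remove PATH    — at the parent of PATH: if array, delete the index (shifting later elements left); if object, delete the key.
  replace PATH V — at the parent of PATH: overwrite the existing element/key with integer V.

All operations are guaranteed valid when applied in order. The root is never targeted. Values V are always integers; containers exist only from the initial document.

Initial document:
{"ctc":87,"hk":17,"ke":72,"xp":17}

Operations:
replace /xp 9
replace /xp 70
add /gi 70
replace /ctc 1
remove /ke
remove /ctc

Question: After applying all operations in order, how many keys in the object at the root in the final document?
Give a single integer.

After op 1 (replace /xp 9): {"ctc":87,"hk":17,"ke":72,"xp":9}
After op 2 (replace /xp 70): {"ctc":87,"hk":17,"ke":72,"xp":70}
After op 3 (add /gi 70): {"ctc":87,"gi":70,"hk":17,"ke":72,"xp":70}
After op 4 (replace /ctc 1): {"ctc":1,"gi":70,"hk":17,"ke":72,"xp":70}
After op 5 (remove /ke): {"ctc":1,"gi":70,"hk":17,"xp":70}
After op 6 (remove /ctc): {"gi":70,"hk":17,"xp":70}
Size at the root: 3

Answer: 3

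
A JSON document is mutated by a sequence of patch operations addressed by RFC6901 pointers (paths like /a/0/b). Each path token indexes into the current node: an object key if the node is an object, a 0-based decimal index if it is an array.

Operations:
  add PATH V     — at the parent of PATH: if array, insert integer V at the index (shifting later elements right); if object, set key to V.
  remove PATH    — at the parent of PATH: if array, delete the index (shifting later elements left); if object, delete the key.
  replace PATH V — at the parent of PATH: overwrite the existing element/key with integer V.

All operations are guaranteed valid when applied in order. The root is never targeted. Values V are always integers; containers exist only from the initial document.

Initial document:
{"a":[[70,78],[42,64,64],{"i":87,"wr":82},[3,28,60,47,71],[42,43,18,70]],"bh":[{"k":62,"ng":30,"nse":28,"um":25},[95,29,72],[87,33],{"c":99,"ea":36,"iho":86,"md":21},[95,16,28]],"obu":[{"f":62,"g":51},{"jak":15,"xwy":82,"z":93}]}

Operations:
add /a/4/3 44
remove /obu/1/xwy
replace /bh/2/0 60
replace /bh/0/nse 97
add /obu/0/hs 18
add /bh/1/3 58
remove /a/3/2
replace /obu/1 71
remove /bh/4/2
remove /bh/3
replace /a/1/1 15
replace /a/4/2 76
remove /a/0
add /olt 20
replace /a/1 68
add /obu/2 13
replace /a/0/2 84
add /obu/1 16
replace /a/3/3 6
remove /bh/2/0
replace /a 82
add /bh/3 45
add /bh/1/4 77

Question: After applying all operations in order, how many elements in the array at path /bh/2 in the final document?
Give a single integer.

Answer: 1

Derivation:
After op 1 (add /a/4/3 44): {"a":[[70,78],[42,64,64],{"i":87,"wr":82},[3,28,60,47,71],[42,43,18,44,70]],"bh":[{"k":62,"ng":30,"nse":28,"um":25},[95,29,72],[87,33],{"c":99,"ea":36,"iho":86,"md":21},[95,16,28]],"obu":[{"f":62,"g":51},{"jak":15,"xwy":82,"z":93}]}
After op 2 (remove /obu/1/xwy): {"a":[[70,78],[42,64,64],{"i":87,"wr":82},[3,28,60,47,71],[42,43,18,44,70]],"bh":[{"k":62,"ng":30,"nse":28,"um":25},[95,29,72],[87,33],{"c":99,"ea":36,"iho":86,"md":21},[95,16,28]],"obu":[{"f":62,"g":51},{"jak":15,"z":93}]}
After op 3 (replace /bh/2/0 60): {"a":[[70,78],[42,64,64],{"i":87,"wr":82},[3,28,60,47,71],[42,43,18,44,70]],"bh":[{"k":62,"ng":30,"nse":28,"um":25},[95,29,72],[60,33],{"c":99,"ea":36,"iho":86,"md":21},[95,16,28]],"obu":[{"f":62,"g":51},{"jak":15,"z":93}]}
After op 4 (replace /bh/0/nse 97): {"a":[[70,78],[42,64,64],{"i":87,"wr":82},[3,28,60,47,71],[42,43,18,44,70]],"bh":[{"k":62,"ng":30,"nse":97,"um":25},[95,29,72],[60,33],{"c":99,"ea":36,"iho":86,"md":21},[95,16,28]],"obu":[{"f":62,"g":51},{"jak":15,"z":93}]}
After op 5 (add /obu/0/hs 18): {"a":[[70,78],[42,64,64],{"i":87,"wr":82},[3,28,60,47,71],[42,43,18,44,70]],"bh":[{"k":62,"ng":30,"nse":97,"um":25},[95,29,72],[60,33],{"c":99,"ea":36,"iho":86,"md":21},[95,16,28]],"obu":[{"f":62,"g":51,"hs":18},{"jak":15,"z":93}]}
After op 6 (add /bh/1/3 58): {"a":[[70,78],[42,64,64],{"i":87,"wr":82},[3,28,60,47,71],[42,43,18,44,70]],"bh":[{"k":62,"ng":30,"nse":97,"um":25},[95,29,72,58],[60,33],{"c":99,"ea":36,"iho":86,"md":21},[95,16,28]],"obu":[{"f":62,"g":51,"hs":18},{"jak":15,"z":93}]}
After op 7 (remove /a/3/2): {"a":[[70,78],[42,64,64],{"i":87,"wr":82},[3,28,47,71],[42,43,18,44,70]],"bh":[{"k":62,"ng":30,"nse":97,"um":25},[95,29,72,58],[60,33],{"c":99,"ea":36,"iho":86,"md":21},[95,16,28]],"obu":[{"f":62,"g":51,"hs":18},{"jak":15,"z":93}]}
After op 8 (replace /obu/1 71): {"a":[[70,78],[42,64,64],{"i":87,"wr":82},[3,28,47,71],[42,43,18,44,70]],"bh":[{"k":62,"ng":30,"nse":97,"um":25},[95,29,72,58],[60,33],{"c":99,"ea":36,"iho":86,"md":21},[95,16,28]],"obu":[{"f":62,"g":51,"hs":18},71]}
After op 9 (remove /bh/4/2): {"a":[[70,78],[42,64,64],{"i":87,"wr":82},[3,28,47,71],[42,43,18,44,70]],"bh":[{"k":62,"ng":30,"nse":97,"um":25},[95,29,72,58],[60,33],{"c":99,"ea":36,"iho":86,"md":21},[95,16]],"obu":[{"f":62,"g":51,"hs":18},71]}
After op 10 (remove /bh/3): {"a":[[70,78],[42,64,64],{"i":87,"wr":82},[3,28,47,71],[42,43,18,44,70]],"bh":[{"k":62,"ng":30,"nse":97,"um":25},[95,29,72,58],[60,33],[95,16]],"obu":[{"f":62,"g":51,"hs":18},71]}
After op 11 (replace /a/1/1 15): {"a":[[70,78],[42,15,64],{"i":87,"wr":82},[3,28,47,71],[42,43,18,44,70]],"bh":[{"k":62,"ng":30,"nse":97,"um":25},[95,29,72,58],[60,33],[95,16]],"obu":[{"f":62,"g":51,"hs":18},71]}
After op 12 (replace /a/4/2 76): {"a":[[70,78],[42,15,64],{"i":87,"wr":82},[3,28,47,71],[42,43,76,44,70]],"bh":[{"k":62,"ng":30,"nse":97,"um":25},[95,29,72,58],[60,33],[95,16]],"obu":[{"f":62,"g":51,"hs":18},71]}
After op 13 (remove /a/0): {"a":[[42,15,64],{"i":87,"wr":82},[3,28,47,71],[42,43,76,44,70]],"bh":[{"k":62,"ng":30,"nse":97,"um":25},[95,29,72,58],[60,33],[95,16]],"obu":[{"f":62,"g":51,"hs":18},71]}
After op 14 (add /olt 20): {"a":[[42,15,64],{"i":87,"wr":82},[3,28,47,71],[42,43,76,44,70]],"bh":[{"k":62,"ng":30,"nse":97,"um":25},[95,29,72,58],[60,33],[95,16]],"obu":[{"f":62,"g":51,"hs":18},71],"olt":20}
After op 15 (replace /a/1 68): {"a":[[42,15,64],68,[3,28,47,71],[42,43,76,44,70]],"bh":[{"k":62,"ng":30,"nse":97,"um":25},[95,29,72,58],[60,33],[95,16]],"obu":[{"f":62,"g":51,"hs":18},71],"olt":20}
After op 16 (add /obu/2 13): {"a":[[42,15,64],68,[3,28,47,71],[42,43,76,44,70]],"bh":[{"k":62,"ng":30,"nse":97,"um":25},[95,29,72,58],[60,33],[95,16]],"obu":[{"f":62,"g":51,"hs":18},71,13],"olt":20}
After op 17 (replace /a/0/2 84): {"a":[[42,15,84],68,[3,28,47,71],[42,43,76,44,70]],"bh":[{"k":62,"ng":30,"nse":97,"um":25},[95,29,72,58],[60,33],[95,16]],"obu":[{"f":62,"g":51,"hs":18},71,13],"olt":20}
After op 18 (add /obu/1 16): {"a":[[42,15,84],68,[3,28,47,71],[42,43,76,44,70]],"bh":[{"k":62,"ng":30,"nse":97,"um":25},[95,29,72,58],[60,33],[95,16]],"obu":[{"f":62,"g":51,"hs":18},16,71,13],"olt":20}
After op 19 (replace /a/3/3 6): {"a":[[42,15,84],68,[3,28,47,71],[42,43,76,6,70]],"bh":[{"k":62,"ng":30,"nse":97,"um":25},[95,29,72,58],[60,33],[95,16]],"obu":[{"f":62,"g":51,"hs":18},16,71,13],"olt":20}
After op 20 (remove /bh/2/0): {"a":[[42,15,84],68,[3,28,47,71],[42,43,76,6,70]],"bh":[{"k":62,"ng":30,"nse":97,"um":25},[95,29,72,58],[33],[95,16]],"obu":[{"f":62,"g":51,"hs":18},16,71,13],"olt":20}
After op 21 (replace /a 82): {"a":82,"bh":[{"k":62,"ng":30,"nse":97,"um":25},[95,29,72,58],[33],[95,16]],"obu":[{"f":62,"g":51,"hs":18},16,71,13],"olt":20}
After op 22 (add /bh/3 45): {"a":82,"bh":[{"k":62,"ng":30,"nse":97,"um":25},[95,29,72,58],[33],45,[95,16]],"obu":[{"f":62,"g":51,"hs":18},16,71,13],"olt":20}
After op 23 (add /bh/1/4 77): {"a":82,"bh":[{"k":62,"ng":30,"nse":97,"um":25},[95,29,72,58,77],[33],45,[95,16]],"obu":[{"f":62,"g":51,"hs":18},16,71,13],"olt":20}
Size at path /bh/2: 1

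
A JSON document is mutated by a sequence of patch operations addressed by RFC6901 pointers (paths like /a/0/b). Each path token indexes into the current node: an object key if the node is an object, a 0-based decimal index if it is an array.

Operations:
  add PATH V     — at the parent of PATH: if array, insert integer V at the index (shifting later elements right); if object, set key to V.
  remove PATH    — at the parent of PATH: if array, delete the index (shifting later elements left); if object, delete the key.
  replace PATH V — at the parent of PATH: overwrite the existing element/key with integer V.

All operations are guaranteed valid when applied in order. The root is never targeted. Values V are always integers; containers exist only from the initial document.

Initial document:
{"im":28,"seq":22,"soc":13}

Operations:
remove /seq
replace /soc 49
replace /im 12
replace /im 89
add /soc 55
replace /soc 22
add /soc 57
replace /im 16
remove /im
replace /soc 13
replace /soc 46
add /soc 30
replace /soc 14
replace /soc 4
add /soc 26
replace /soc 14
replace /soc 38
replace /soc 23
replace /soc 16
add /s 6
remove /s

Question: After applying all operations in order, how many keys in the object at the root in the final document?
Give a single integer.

Answer: 1

Derivation:
After op 1 (remove /seq): {"im":28,"soc":13}
After op 2 (replace /soc 49): {"im":28,"soc":49}
After op 3 (replace /im 12): {"im":12,"soc":49}
After op 4 (replace /im 89): {"im":89,"soc":49}
After op 5 (add /soc 55): {"im":89,"soc":55}
After op 6 (replace /soc 22): {"im":89,"soc":22}
After op 7 (add /soc 57): {"im":89,"soc":57}
After op 8 (replace /im 16): {"im":16,"soc":57}
After op 9 (remove /im): {"soc":57}
After op 10 (replace /soc 13): {"soc":13}
After op 11 (replace /soc 46): {"soc":46}
After op 12 (add /soc 30): {"soc":30}
After op 13 (replace /soc 14): {"soc":14}
After op 14 (replace /soc 4): {"soc":4}
After op 15 (add /soc 26): {"soc":26}
After op 16 (replace /soc 14): {"soc":14}
After op 17 (replace /soc 38): {"soc":38}
After op 18 (replace /soc 23): {"soc":23}
After op 19 (replace /soc 16): {"soc":16}
After op 20 (add /s 6): {"s":6,"soc":16}
After op 21 (remove /s): {"soc":16}
Size at the root: 1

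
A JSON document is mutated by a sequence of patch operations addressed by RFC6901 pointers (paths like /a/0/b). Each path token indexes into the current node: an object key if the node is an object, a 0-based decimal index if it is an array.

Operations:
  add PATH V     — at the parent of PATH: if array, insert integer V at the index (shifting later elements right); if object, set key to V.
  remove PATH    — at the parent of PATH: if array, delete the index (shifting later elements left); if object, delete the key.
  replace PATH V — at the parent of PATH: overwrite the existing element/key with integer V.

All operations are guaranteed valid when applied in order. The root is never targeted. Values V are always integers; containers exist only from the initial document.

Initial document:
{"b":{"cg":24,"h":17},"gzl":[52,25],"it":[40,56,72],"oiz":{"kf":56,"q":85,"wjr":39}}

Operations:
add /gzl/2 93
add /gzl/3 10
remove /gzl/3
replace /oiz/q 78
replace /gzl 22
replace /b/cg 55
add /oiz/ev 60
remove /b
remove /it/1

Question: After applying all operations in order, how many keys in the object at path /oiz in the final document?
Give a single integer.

Answer: 4

Derivation:
After op 1 (add /gzl/2 93): {"b":{"cg":24,"h":17},"gzl":[52,25,93],"it":[40,56,72],"oiz":{"kf":56,"q":85,"wjr":39}}
After op 2 (add /gzl/3 10): {"b":{"cg":24,"h":17},"gzl":[52,25,93,10],"it":[40,56,72],"oiz":{"kf":56,"q":85,"wjr":39}}
After op 3 (remove /gzl/3): {"b":{"cg":24,"h":17},"gzl":[52,25,93],"it":[40,56,72],"oiz":{"kf":56,"q":85,"wjr":39}}
After op 4 (replace /oiz/q 78): {"b":{"cg":24,"h":17},"gzl":[52,25,93],"it":[40,56,72],"oiz":{"kf":56,"q":78,"wjr":39}}
After op 5 (replace /gzl 22): {"b":{"cg":24,"h":17},"gzl":22,"it":[40,56,72],"oiz":{"kf":56,"q":78,"wjr":39}}
After op 6 (replace /b/cg 55): {"b":{"cg":55,"h":17},"gzl":22,"it":[40,56,72],"oiz":{"kf":56,"q":78,"wjr":39}}
After op 7 (add /oiz/ev 60): {"b":{"cg":55,"h":17},"gzl":22,"it":[40,56,72],"oiz":{"ev":60,"kf":56,"q":78,"wjr":39}}
After op 8 (remove /b): {"gzl":22,"it":[40,56,72],"oiz":{"ev":60,"kf":56,"q":78,"wjr":39}}
After op 9 (remove /it/1): {"gzl":22,"it":[40,72],"oiz":{"ev":60,"kf":56,"q":78,"wjr":39}}
Size at path /oiz: 4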